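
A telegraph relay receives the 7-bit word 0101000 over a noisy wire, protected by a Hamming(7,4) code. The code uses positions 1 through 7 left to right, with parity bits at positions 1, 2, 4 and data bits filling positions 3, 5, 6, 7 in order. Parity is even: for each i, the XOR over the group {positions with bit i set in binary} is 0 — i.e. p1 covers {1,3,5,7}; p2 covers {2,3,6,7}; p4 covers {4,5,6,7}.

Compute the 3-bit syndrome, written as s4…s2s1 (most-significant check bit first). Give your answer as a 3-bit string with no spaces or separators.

s1 (pos 1,3,5,7): 0⊕0⊕0⊕0 = 0
s2 (pos 2,3,6,7): 1⊕0⊕0⊕0 = 1
s4 (pos 4,5,6,7): 1⊕0⊕0⊕0 = 1
Syndrome s4…s1 = 110 → error at position 6.

110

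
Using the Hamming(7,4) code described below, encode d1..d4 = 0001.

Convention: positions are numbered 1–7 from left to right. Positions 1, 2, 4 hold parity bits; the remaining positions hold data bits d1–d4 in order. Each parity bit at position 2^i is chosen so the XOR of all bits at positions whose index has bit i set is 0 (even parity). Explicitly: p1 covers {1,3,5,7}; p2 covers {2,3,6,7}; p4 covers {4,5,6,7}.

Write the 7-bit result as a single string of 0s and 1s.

Place data at non-parity positions: p1 p2 0 p4 0 0 1
p1 (pos 1,3,5,7): XOR of data positions = 0⊕0⊕1 = 1
p2 (pos 2,3,6,7): XOR of data positions = 0⊕0⊕1 = 1
p4 (pos 4,5,6,7): XOR of data positions = 0⊕0⊕1 = 1
Codeword: 1101001

1101001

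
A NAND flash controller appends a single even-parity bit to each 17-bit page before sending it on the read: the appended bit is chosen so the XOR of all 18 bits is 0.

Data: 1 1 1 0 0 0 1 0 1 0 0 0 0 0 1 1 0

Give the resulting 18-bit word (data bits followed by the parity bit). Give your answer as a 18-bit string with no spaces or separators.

XOR of the 17 data bits: 1⊕1⊕1⊕0⊕0⊕0⊕1⊕0⊕1⊕0⊕0⊕0⊕0⊕0⊕1⊕1⊕0 = 1
Parity bit = 1 (so all 18 bits XOR to 0).

111000101000001101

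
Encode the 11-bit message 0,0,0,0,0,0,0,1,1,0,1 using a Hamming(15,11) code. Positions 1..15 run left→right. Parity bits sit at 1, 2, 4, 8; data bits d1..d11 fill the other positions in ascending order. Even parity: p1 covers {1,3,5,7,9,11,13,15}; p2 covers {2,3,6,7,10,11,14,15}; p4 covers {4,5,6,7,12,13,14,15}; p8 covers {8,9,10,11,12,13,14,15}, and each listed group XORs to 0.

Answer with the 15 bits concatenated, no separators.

010100010001101

Place data at non-parity positions: p1 p2 0 p4 0 0 0 p8 0 0 0 1 1 0 1
p1 (pos 1,3,5,7,9,11,13,15): XOR of data positions = 0⊕0⊕0⊕0⊕0⊕1⊕1 = 0
p2 (pos 2,3,6,7,10,11,14,15): XOR of data positions = 0⊕0⊕0⊕0⊕0⊕0⊕1 = 1
p4 (pos 4,5,6,7,12,13,14,15): XOR of data positions = 0⊕0⊕0⊕1⊕1⊕0⊕1 = 1
p8 (pos 8,9,10,11,12,13,14,15): XOR of data positions = 0⊕0⊕0⊕1⊕1⊕0⊕1 = 1
Codeword: 010100010001101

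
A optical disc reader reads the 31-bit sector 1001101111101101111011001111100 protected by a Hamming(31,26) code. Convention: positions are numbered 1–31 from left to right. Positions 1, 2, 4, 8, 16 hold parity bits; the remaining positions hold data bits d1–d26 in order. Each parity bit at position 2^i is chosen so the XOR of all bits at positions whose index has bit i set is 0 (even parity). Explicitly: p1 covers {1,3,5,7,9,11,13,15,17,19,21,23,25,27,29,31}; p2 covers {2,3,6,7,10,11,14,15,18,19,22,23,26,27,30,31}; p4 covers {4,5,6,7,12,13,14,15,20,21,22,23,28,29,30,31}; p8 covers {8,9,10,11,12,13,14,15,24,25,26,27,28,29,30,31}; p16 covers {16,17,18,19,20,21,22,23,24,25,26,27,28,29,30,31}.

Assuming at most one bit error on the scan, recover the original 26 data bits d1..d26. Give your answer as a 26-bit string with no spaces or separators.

s1 (pos 1,3,5,7,9,11,13,15,17,19,21,23,25,27,29,31): 1⊕0⊕1⊕1⊕1⊕1⊕1⊕0⊕1⊕1⊕1⊕0⊕1⊕1⊕1⊕0 = 0
s2 (pos 2,3,6,7,10,11,14,15,18,19,22,23,26,27,30,31): 0⊕0⊕0⊕1⊕1⊕1⊕1⊕0⊕1⊕1⊕1⊕0⊕1⊕1⊕0⊕0 = 1
s4 (pos 4,5,6,7,12,13,14,15,20,21,22,23,28,29,30,31): 1⊕1⊕0⊕1⊕0⊕1⊕1⊕0⊕0⊕1⊕1⊕0⊕1⊕1⊕0⊕0 = 1
s8 (pos 8,9,10,11,12,13,14,15,24,25,26,27,28,29,30,31): 1⊕1⊕1⊕1⊕0⊕1⊕1⊕0⊕0⊕1⊕1⊕1⊕1⊕1⊕0⊕0 = 1
s16 (pos 16,17,18,19,20,21,22,23,24,25,26,27,28,29,30,31): 1⊕1⊕1⊕1⊕0⊕1⊕1⊕0⊕0⊕1⊕1⊕1⊕1⊕1⊕0⊕0 = 1
Syndrome s16…s1 = 11110 → error at position 30.
Flip position 30: 1001101111101101111011001111100 → 1001101111101101111011001111110
Read data bits from positions 3,5,6,7,9,10,11,12,13,14,15,17,18,19,20,21,22,23,24,25,26,27,28,29,30,31: 01011110110111011001111110

01011110110111011001111110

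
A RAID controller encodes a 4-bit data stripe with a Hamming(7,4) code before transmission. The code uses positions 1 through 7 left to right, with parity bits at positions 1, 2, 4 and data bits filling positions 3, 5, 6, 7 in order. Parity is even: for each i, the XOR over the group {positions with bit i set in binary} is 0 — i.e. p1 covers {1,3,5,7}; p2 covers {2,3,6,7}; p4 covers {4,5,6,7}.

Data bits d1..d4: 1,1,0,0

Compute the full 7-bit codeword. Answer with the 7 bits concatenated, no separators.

0111100

Place data at non-parity positions: p1 p2 1 p4 1 0 0
p1 (pos 1,3,5,7): XOR of data positions = 1⊕1⊕0 = 0
p2 (pos 2,3,6,7): XOR of data positions = 1⊕0⊕0 = 1
p4 (pos 4,5,6,7): XOR of data positions = 1⊕0⊕0 = 1
Codeword: 0111100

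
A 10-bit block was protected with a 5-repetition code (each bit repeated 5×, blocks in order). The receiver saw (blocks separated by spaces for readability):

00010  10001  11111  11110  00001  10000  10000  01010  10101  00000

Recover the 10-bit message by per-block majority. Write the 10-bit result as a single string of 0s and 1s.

0011000010

Block 1 (00010): 1 one → 0
Block 2 (10001): 2 ones → 0
Block 3 (11111): 5 ones → 1
Block 4 (11110): 4 ones → 1
Block 5 (00001): 1 one → 0
Block 6 (10000): 1 one → 0
Block 7 (10000): 1 one → 0
Block 8 (01010): 2 ones → 0
Block 9 (10101): 3 ones → 1
Block 10 (00000): 0 ones → 0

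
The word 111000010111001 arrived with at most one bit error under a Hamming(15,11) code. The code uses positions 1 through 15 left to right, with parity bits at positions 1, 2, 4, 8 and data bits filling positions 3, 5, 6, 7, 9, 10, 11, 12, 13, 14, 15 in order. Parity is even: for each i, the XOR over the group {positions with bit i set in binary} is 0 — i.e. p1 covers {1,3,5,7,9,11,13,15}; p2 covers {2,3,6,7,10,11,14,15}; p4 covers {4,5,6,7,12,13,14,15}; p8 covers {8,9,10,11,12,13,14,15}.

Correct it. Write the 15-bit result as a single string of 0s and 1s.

111000010011001

s1 (pos 1,3,5,7,9,11,13,15): 1⊕1⊕0⊕0⊕0⊕1⊕0⊕1 = 0
s2 (pos 2,3,6,7,10,11,14,15): 1⊕1⊕0⊕0⊕1⊕1⊕0⊕1 = 1
s4 (pos 4,5,6,7,12,13,14,15): 0⊕0⊕0⊕0⊕1⊕0⊕0⊕1 = 0
s8 (pos 8,9,10,11,12,13,14,15): 1⊕0⊕1⊕1⊕1⊕0⊕0⊕1 = 1
Syndrome s8…s1 = 1010 → error at position 10.
Flip position 10: 111000010111001 → 111000010011001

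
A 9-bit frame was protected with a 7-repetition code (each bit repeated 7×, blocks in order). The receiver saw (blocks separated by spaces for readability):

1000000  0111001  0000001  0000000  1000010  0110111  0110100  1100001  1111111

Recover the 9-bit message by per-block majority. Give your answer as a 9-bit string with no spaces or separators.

Block 1 (1000000): 1 one → 0
Block 2 (0111001): 4 ones → 1
Block 3 (0000001): 1 one → 0
Block 4 (0000000): 0 ones → 0
Block 5 (1000010): 2 ones → 0
Block 6 (0110111): 5 ones → 1
Block 7 (0110100): 3 ones → 0
Block 8 (1100001): 3 ones → 0
Block 9 (1111111): 7 ones → 1

010001001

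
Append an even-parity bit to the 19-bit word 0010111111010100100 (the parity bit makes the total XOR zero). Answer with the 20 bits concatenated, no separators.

XOR of the 19 data bits: 0⊕0⊕1⊕0⊕1⊕1⊕1⊕1⊕1⊕1⊕0⊕1⊕0⊕1⊕0⊕0⊕1⊕0⊕0 = 0
Parity bit = 0 (so all 20 bits XOR to 0).

00101111110101001000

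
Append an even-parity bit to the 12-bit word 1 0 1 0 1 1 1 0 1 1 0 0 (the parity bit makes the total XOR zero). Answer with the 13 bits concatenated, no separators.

1010111011001

XOR of the 12 data bits: 1⊕0⊕1⊕0⊕1⊕1⊕1⊕0⊕1⊕1⊕0⊕0 = 1
Parity bit = 1 (so all 13 bits XOR to 0).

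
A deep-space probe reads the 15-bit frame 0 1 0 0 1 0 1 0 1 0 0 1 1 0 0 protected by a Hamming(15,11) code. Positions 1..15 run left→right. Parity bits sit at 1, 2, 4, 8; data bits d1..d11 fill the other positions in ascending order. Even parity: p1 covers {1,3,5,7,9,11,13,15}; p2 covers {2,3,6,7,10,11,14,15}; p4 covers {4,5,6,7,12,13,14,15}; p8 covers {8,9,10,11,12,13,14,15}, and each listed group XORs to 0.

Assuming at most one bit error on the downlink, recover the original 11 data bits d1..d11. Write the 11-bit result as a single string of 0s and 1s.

s1 (pos 1,3,5,7,9,11,13,15): 0⊕0⊕1⊕1⊕1⊕0⊕1⊕0 = 0
s2 (pos 2,3,6,7,10,11,14,15): 1⊕0⊕0⊕1⊕0⊕0⊕0⊕0 = 0
s4 (pos 4,5,6,7,12,13,14,15): 0⊕1⊕0⊕1⊕1⊕1⊕0⊕0 = 0
s8 (pos 8,9,10,11,12,13,14,15): 0⊕1⊕0⊕0⊕1⊕1⊕0⊕0 = 1
Syndrome s8…s1 = 1000 → error at position 8.
Flip position 8: 010010101001100 → 010010111001100
Read data bits from positions 3,5,6,7,9,10,11,12,13,14,15: 01011001100

01011001100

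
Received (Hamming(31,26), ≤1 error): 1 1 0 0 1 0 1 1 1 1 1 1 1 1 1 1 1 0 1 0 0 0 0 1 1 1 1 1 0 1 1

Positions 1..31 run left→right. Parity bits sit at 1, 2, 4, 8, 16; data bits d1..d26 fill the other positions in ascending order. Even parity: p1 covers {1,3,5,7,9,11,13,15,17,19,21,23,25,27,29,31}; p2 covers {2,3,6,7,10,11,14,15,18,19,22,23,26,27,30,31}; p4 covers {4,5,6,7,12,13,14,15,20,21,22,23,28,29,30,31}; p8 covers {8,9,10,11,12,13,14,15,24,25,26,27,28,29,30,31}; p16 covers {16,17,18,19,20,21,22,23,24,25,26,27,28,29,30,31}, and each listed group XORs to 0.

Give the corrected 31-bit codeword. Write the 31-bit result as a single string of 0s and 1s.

s1 (pos 1,3,5,7,9,11,13,15,17,19,21,23,25,27,29,31): 1⊕0⊕1⊕1⊕1⊕1⊕1⊕1⊕1⊕1⊕0⊕0⊕1⊕1⊕0⊕1 = 0
s2 (pos 2,3,6,7,10,11,14,15,18,19,22,23,26,27,30,31): 1⊕0⊕0⊕1⊕1⊕1⊕1⊕1⊕0⊕1⊕0⊕0⊕1⊕1⊕1⊕1 = 1
s4 (pos 4,5,6,7,12,13,14,15,20,21,22,23,28,29,30,31): 0⊕1⊕0⊕1⊕1⊕1⊕1⊕1⊕0⊕0⊕0⊕0⊕1⊕0⊕1⊕1 = 1
s8 (pos 8,9,10,11,12,13,14,15,24,25,26,27,28,29,30,31): 1⊕1⊕1⊕1⊕1⊕1⊕1⊕1⊕1⊕1⊕1⊕1⊕1⊕0⊕1⊕1 = 1
s16 (pos 16,17,18,19,20,21,22,23,24,25,26,27,28,29,30,31): 1⊕1⊕0⊕1⊕0⊕0⊕0⊕0⊕1⊕1⊕1⊕1⊕1⊕0⊕1⊕1 = 0
Syndrome s16…s1 = 01110 → error at position 14.
Flip position 14: 1100101111111111101000011111011 → 1100101111111011101000011111011

1100101111111011101000011111011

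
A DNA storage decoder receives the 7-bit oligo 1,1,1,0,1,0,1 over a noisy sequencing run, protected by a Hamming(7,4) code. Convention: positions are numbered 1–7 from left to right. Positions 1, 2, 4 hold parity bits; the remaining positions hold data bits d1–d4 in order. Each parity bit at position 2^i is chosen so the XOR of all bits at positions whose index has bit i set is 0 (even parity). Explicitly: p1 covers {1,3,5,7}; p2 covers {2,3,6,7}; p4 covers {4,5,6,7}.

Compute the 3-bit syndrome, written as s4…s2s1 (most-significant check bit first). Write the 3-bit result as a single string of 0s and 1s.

s1 (pos 1,3,5,7): 1⊕1⊕1⊕1 = 0
s2 (pos 2,3,6,7): 1⊕1⊕0⊕1 = 1
s4 (pos 4,5,6,7): 0⊕1⊕0⊕1 = 0
Syndrome s4…s1 = 010 → error at position 2.

010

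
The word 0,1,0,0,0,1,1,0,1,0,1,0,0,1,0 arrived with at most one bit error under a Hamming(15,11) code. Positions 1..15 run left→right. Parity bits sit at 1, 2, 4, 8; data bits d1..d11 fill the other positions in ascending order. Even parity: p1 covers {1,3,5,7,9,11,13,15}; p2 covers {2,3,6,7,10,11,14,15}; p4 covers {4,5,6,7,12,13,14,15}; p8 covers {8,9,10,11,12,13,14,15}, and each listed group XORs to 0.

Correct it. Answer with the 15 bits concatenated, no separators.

s1 (pos 1,3,5,7,9,11,13,15): 0⊕0⊕0⊕1⊕1⊕1⊕0⊕0 = 1
s2 (pos 2,3,6,7,10,11,14,15): 1⊕0⊕1⊕1⊕0⊕1⊕1⊕0 = 1
s4 (pos 4,5,6,7,12,13,14,15): 0⊕0⊕1⊕1⊕0⊕0⊕1⊕0 = 1
s8 (pos 8,9,10,11,12,13,14,15): 0⊕1⊕0⊕1⊕0⊕0⊕1⊕0 = 1
Syndrome s8…s1 = 1111 → error at position 15.
Flip position 15: 010001101010010 → 010001101010011

010001101010011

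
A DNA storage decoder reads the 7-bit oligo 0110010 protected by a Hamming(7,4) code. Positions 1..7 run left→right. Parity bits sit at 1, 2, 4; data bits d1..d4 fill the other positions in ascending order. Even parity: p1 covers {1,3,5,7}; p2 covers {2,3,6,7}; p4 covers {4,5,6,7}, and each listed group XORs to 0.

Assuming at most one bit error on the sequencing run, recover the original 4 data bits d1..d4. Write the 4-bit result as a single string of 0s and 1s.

s1 (pos 1,3,5,7): 0⊕1⊕0⊕0 = 1
s2 (pos 2,3,6,7): 1⊕1⊕1⊕0 = 1
s4 (pos 4,5,6,7): 0⊕0⊕1⊕0 = 1
Syndrome s4…s1 = 111 → error at position 7.
Flip position 7: 0110010 → 0110011
Read data bits from positions 3,5,6,7: 1011

1011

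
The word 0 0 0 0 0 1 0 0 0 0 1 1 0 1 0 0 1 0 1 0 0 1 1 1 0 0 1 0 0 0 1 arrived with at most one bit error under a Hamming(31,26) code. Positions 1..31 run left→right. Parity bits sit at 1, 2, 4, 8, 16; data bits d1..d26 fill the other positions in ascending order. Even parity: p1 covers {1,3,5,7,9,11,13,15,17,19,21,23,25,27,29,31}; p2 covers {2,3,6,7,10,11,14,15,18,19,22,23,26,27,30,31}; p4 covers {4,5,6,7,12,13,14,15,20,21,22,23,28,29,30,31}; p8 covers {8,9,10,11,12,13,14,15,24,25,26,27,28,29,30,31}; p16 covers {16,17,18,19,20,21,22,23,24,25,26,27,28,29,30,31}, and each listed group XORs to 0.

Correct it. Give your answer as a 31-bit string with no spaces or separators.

s1 (pos 1,3,5,7,9,11,13,15,17,19,21,23,25,27,29,31): 0⊕0⊕0⊕0⊕0⊕1⊕0⊕0⊕1⊕1⊕0⊕1⊕0⊕1⊕0⊕1 = 0
s2 (pos 2,3,6,7,10,11,14,15,18,19,22,23,26,27,30,31): 0⊕0⊕1⊕0⊕0⊕1⊕1⊕0⊕0⊕1⊕1⊕1⊕0⊕1⊕0⊕1 = 0
s4 (pos 4,5,6,7,12,13,14,15,20,21,22,23,28,29,30,31): 0⊕0⊕1⊕0⊕1⊕0⊕1⊕0⊕0⊕0⊕1⊕1⊕0⊕0⊕0⊕1 = 0
s8 (pos 8,9,10,11,12,13,14,15,24,25,26,27,28,29,30,31): 0⊕0⊕0⊕1⊕1⊕0⊕1⊕0⊕1⊕0⊕0⊕1⊕0⊕0⊕0⊕1 = 0
s16 (pos 16,17,18,19,20,21,22,23,24,25,26,27,28,29,30,31): 0⊕1⊕0⊕1⊕0⊕0⊕1⊕1⊕1⊕0⊕0⊕1⊕0⊕0⊕0⊕1 = 1
Syndrome s16…s1 = 10000 → error at position 16.
Flip position 16: 0000010000110100101001110010001 → 0000010000110101101001110010001

0000010000110101101001110010001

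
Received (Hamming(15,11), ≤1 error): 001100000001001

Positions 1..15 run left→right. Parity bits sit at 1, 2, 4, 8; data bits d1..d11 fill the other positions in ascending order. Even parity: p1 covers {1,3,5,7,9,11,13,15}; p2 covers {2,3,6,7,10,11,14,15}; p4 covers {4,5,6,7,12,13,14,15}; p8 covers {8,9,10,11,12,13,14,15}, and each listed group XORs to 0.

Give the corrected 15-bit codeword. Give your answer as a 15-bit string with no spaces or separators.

s1 (pos 1,3,5,7,9,11,13,15): 0⊕1⊕0⊕0⊕0⊕0⊕0⊕1 = 0
s2 (pos 2,3,6,7,10,11,14,15): 0⊕1⊕0⊕0⊕0⊕0⊕0⊕1 = 0
s4 (pos 4,5,6,7,12,13,14,15): 1⊕0⊕0⊕0⊕1⊕0⊕0⊕1 = 1
s8 (pos 8,9,10,11,12,13,14,15): 0⊕0⊕0⊕0⊕1⊕0⊕0⊕1 = 0
Syndrome s8…s1 = 0100 → error at position 4.
Flip position 4: 001100000001001 → 001000000001001

001000000001001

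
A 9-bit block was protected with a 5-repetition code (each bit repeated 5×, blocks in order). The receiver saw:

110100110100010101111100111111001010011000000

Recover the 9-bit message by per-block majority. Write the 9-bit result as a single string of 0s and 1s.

Block 1 (11010): 3 ones → 1
Block 2 (01101): 3 ones → 1
Block 3 (00010): 1 one → 0
Block 4 (10111): 4 ones → 1
Block 5 (11001): 3 ones → 1
Block 6 (11111): 5 ones → 1
Block 7 (00101): 2 ones → 0
Block 8 (00110): 2 ones → 0
Block 9 (00000): 0 ones → 0

110111000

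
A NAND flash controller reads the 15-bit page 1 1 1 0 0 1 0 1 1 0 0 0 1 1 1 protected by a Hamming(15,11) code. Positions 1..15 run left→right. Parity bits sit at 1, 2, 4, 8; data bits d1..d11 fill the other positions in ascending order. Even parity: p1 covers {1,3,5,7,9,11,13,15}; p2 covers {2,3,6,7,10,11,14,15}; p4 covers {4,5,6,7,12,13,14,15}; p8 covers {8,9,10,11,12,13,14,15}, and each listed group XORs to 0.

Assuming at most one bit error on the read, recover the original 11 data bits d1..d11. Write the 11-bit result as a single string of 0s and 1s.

s1 (pos 1,3,5,7,9,11,13,15): 1⊕1⊕0⊕0⊕1⊕0⊕1⊕1 = 1
s2 (pos 2,3,6,7,10,11,14,15): 1⊕1⊕1⊕0⊕0⊕0⊕1⊕1 = 1
s4 (pos 4,5,6,7,12,13,14,15): 0⊕0⊕1⊕0⊕0⊕1⊕1⊕1 = 0
s8 (pos 8,9,10,11,12,13,14,15): 1⊕1⊕0⊕0⊕0⊕1⊕1⊕1 = 1
Syndrome s8…s1 = 1011 → error at position 11.
Flip position 11: 111001011000111 → 111001011010111
Read data bits from positions 3,5,6,7,9,10,11,12,13,14,15: 10101010111

10101010111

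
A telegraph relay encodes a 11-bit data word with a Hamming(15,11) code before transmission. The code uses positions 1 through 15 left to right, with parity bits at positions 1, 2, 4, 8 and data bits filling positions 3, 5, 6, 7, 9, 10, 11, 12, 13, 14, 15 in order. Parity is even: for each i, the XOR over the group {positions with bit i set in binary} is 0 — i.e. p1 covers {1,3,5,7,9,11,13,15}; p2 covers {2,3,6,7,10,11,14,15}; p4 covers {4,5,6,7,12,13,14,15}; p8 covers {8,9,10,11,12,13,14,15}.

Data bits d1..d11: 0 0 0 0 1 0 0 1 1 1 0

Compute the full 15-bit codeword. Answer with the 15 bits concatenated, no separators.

Place data at non-parity positions: p1 p2 0 p4 0 0 0 p8 1 0 0 1 1 1 0
p1 (pos 1,3,5,7,9,11,13,15): XOR of data positions = 0⊕0⊕0⊕1⊕0⊕1⊕0 = 0
p2 (pos 2,3,6,7,10,11,14,15): XOR of data positions = 0⊕0⊕0⊕0⊕0⊕1⊕0 = 1
p4 (pos 4,5,6,7,12,13,14,15): XOR of data positions = 0⊕0⊕0⊕1⊕1⊕1⊕0 = 1
p8 (pos 8,9,10,11,12,13,14,15): XOR of data positions = 1⊕0⊕0⊕1⊕1⊕1⊕0 = 0
Codeword: 010100001001110

010100001001110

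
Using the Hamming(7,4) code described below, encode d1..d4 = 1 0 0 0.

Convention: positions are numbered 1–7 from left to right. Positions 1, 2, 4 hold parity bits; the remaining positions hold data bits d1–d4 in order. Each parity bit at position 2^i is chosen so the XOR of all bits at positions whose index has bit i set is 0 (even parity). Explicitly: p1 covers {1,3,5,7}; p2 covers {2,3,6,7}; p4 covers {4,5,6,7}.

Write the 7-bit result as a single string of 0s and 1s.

1110000

Place data at non-parity positions: p1 p2 1 p4 0 0 0
p1 (pos 1,3,5,7): XOR of data positions = 1⊕0⊕0 = 1
p2 (pos 2,3,6,7): XOR of data positions = 1⊕0⊕0 = 1
p4 (pos 4,5,6,7): XOR of data positions = 0⊕0⊕0 = 0
Codeword: 1110000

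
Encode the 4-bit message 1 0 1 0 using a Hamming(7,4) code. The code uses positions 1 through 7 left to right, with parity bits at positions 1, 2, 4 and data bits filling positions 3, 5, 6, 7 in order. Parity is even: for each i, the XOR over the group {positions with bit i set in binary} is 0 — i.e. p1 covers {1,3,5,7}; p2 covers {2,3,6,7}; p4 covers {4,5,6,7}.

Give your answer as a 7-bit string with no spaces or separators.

Place data at non-parity positions: p1 p2 1 p4 0 1 0
p1 (pos 1,3,5,7): XOR of data positions = 1⊕0⊕0 = 1
p2 (pos 2,3,6,7): XOR of data positions = 1⊕1⊕0 = 0
p4 (pos 4,5,6,7): XOR of data positions = 0⊕1⊕0 = 1
Codeword: 1011010

1011010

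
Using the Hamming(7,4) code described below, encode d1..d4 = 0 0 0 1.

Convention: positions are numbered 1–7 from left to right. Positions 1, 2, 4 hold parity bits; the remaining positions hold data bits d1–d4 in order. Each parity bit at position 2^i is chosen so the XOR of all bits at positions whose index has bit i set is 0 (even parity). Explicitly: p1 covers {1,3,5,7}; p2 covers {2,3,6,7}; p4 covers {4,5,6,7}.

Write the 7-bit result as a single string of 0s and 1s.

1101001

Place data at non-parity positions: p1 p2 0 p4 0 0 1
p1 (pos 1,3,5,7): XOR of data positions = 0⊕0⊕1 = 1
p2 (pos 2,3,6,7): XOR of data positions = 0⊕0⊕1 = 1
p4 (pos 4,5,6,7): XOR of data positions = 0⊕0⊕1 = 1
Codeword: 1101001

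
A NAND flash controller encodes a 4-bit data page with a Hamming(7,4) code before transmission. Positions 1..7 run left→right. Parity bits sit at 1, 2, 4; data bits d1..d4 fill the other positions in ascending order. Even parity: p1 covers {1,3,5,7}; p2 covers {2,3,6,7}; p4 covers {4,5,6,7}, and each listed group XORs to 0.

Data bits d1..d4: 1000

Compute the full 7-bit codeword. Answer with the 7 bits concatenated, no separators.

Place data at non-parity positions: p1 p2 1 p4 0 0 0
p1 (pos 1,3,5,7): XOR of data positions = 1⊕0⊕0 = 1
p2 (pos 2,3,6,7): XOR of data positions = 1⊕0⊕0 = 1
p4 (pos 4,5,6,7): XOR of data positions = 0⊕0⊕0 = 0
Codeword: 1110000

1110000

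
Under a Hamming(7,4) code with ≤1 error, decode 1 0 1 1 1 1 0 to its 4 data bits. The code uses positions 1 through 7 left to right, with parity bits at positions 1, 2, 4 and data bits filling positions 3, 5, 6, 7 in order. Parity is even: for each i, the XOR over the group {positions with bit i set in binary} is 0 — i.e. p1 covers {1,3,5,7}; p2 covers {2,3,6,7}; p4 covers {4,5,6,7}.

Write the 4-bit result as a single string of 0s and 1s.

s1 (pos 1,3,5,7): 1⊕1⊕1⊕0 = 1
s2 (pos 2,3,6,7): 0⊕1⊕1⊕0 = 0
s4 (pos 4,5,6,7): 1⊕1⊕1⊕0 = 1
Syndrome s4…s1 = 101 → error at position 5.
Flip position 5: 1011110 → 1011010
Read data bits from positions 3,5,6,7: 1010

1010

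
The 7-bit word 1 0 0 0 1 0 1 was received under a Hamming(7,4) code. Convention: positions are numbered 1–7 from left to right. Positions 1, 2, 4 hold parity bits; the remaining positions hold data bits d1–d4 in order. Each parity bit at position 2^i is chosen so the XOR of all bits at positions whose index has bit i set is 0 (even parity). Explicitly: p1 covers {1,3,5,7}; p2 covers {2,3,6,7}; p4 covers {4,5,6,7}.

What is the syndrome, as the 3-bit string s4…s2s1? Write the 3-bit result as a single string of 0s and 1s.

011

s1 (pos 1,3,5,7): 1⊕0⊕1⊕1 = 1
s2 (pos 2,3,6,7): 0⊕0⊕0⊕1 = 1
s4 (pos 4,5,6,7): 0⊕1⊕0⊕1 = 0
Syndrome s4…s1 = 011 → error at position 3.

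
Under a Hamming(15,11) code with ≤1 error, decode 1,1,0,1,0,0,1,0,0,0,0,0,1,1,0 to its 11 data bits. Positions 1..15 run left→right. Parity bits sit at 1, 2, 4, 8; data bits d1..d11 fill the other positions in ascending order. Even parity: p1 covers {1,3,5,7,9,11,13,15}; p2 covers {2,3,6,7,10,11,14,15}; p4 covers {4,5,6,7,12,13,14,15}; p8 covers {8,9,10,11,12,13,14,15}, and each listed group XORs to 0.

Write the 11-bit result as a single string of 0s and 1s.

s1 (pos 1,3,5,7,9,11,13,15): 1⊕0⊕0⊕1⊕0⊕0⊕1⊕0 = 1
s2 (pos 2,3,6,7,10,11,14,15): 1⊕0⊕0⊕1⊕0⊕0⊕1⊕0 = 1
s4 (pos 4,5,6,7,12,13,14,15): 1⊕0⊕0⊕1⊕0⊕1⊕1⊕0 = 0
s8 (pos 8,9,10,11,12,13,14,15): 0⊕0⊕0⊕0⊕0⊕1⊕1⊕0 = 0
Syndrome s8…s1 = 0011 → error at position 3.
Flip position 3: 110100100000110 → 111100100000110
Read data bits from positions 3,5,6,7,9,10,11,12,13,14,15: 10010000110

10010000110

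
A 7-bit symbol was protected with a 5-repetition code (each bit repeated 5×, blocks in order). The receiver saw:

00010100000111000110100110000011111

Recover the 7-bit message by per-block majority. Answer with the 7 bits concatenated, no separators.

0010101

Block 1 (00010): 1 one → 0
Block 2 (10000): 1 one → 0
Block 3 (01110): 3 ones → 1
Block 4 (00110): 2 ones → 0
Block 5 (10011): 3 ones → 1
Block 6 (00000): 0 ones → 0
Block 7 (11111): 5 ones → 1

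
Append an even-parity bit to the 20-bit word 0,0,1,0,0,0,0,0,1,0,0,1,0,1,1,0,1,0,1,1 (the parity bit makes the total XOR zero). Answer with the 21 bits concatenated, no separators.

001000001001011010110

XOR of the 20 data bits: 0⊕0⊕1⊕0⊕0⊕0⊕0⊕0⊕1⊕0⊕0⊕1⊕0⊕1⊕1⊕0⊕1⊕0⊕1⊕1 = 0
Parity bit = 0 (so all 21 bits XOR to 0).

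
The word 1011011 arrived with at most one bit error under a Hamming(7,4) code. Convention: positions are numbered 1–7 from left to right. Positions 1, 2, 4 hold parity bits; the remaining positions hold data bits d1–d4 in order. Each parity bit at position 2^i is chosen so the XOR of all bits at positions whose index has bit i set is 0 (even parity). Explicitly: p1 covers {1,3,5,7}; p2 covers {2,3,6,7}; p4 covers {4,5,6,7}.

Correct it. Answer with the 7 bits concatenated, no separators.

s1 (pos 1,3,5,7): 1⊕1⊕0⊕1 = 1
s2 (pos 2,3,6,7): 0⊕1⊕1⊕1 = 1
s4 (pos 4,5,6,7): 1⊕0⊕1⊕1 = 1
Syndrome s4…s1 = 111 → error at position 7.
Flip position 7: 1011011 → 1011010

1011010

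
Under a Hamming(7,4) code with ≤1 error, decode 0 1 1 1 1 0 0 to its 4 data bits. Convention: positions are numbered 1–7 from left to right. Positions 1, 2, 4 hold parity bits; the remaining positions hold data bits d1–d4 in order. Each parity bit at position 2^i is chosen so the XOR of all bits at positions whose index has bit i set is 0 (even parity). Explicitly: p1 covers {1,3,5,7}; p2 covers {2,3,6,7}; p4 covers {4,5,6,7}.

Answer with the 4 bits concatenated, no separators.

1100

s1 (pos 1,3,5,7): 0⊕1⊕1⊕0 = 0
s2 (pos 2,3,6,7): 1⊕1⊕0⊕0 = 0
s4 (pos 4,5,6,7): 1⊕1⊕0⊕0 = 0
Syndrome s4…s1 = 000 → no error.
Read data bits from positions 3,5,6,7: 1100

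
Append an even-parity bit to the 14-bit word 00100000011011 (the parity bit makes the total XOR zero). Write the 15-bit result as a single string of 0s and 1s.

001000000110111

XOR of the 14 data bits: 0⊕0⊕1⊕0⊕0⊕0⊕0⊕0⊕0⊕1⊕1⊕0⊕1⊕1 = 1
Parity bit = 1 (so all 15 bits XOR to 0).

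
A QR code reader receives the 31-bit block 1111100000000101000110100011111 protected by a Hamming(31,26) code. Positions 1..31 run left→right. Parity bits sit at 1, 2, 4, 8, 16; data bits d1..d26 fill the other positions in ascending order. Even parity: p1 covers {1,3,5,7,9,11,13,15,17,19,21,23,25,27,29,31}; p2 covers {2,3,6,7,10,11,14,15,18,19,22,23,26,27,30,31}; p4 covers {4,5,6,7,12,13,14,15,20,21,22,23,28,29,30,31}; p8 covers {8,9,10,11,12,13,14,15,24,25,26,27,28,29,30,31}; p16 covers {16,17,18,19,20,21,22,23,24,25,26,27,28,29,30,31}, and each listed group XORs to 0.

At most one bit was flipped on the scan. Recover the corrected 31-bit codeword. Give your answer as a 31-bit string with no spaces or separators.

s1 (pos 1,3,5,7,9,11,13,15,17,19,21,23,25,27,29,31): 1⊕1⊕1⊕0⊕0⊕0⊕0⊕0⊕0⊕0⊕1⊕1⊕0⊕1⊕1⊕1 = 0
s2 (pos 2,3,6,7,10,11,14,15,18,19,22,23,26,27,30,31): 1⊕1⊕0⊕0⊕0⊕0⊕1⊕0⊕0⊕0⊕0⊕1⊕0⊕1⊕1⊕1 = 1
s4 (pos 4,5,6,7,12,13,14,15,20,21,22,23,28,29,30,31): 1⊕1⊕0⊕0⊕0⊕0⊕1⊕0⊕1⊕1⊕0⊕1⊕1⊕1⊕1⊕1 = 0
s8 (pos 8,9,10,11,12,13,14,15,24,25,26,27,28,29,30,31): 0⊕0⊕0⊕0⊕0⊕0⊕1⊕0⊕0⊕0⊕0⊕1⊕1⊕1⊕1⊕1 = 0
s16 (pos 16,17,18,19,20,21,22,23,24,25,26,27,28,29,30,31): 1⊕0⊕0⊕0⊕1⊕1⊕0⊕1⊕0⊕0⊕0⊕1⊕1⊕1⊕1⊕1 = 1
Syndrome s16…s1 = 10010 → error at position 18.
Flip position 18: 1111100000000101000110100011111 → 1111100000000101010110100011111

1111100000000101010110100011111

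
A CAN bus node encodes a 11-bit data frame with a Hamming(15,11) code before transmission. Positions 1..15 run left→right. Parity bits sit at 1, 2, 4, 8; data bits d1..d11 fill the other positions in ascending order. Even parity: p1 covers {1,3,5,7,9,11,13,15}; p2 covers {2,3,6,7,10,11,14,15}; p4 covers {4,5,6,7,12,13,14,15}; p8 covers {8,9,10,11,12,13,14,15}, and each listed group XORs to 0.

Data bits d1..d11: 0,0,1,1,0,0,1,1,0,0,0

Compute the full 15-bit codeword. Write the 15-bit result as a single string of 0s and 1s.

Place data at non-parity positions: p1 p2 0 p4 0 1 1 p8 0 0 1 1 0 0 0
p1 (pos 1,3,5,7,9,11,13,15): XOR of data positions = 0⊕0⊕1⊕0⊕1⊕0⊕0 = 0
p2 (pos 2,3,6,7,10,11,14,15): XOR of data positions = 0⊕1⊕1⊕0⊕1⊕0⊕0 = 1
p4 (pos 4,5,6,7,12,13,14,15): XOR of data positions = 0⊕1⊕1⊕1⊕0⊕0⊕0 = 1
p8 (pos 8,9,10,11,12,13,14,15): XOR of data positions = 0⊕0⊕1⊕1⊕0⊕0⊕0 = 0
Codeword: 010101100011000

010101100011000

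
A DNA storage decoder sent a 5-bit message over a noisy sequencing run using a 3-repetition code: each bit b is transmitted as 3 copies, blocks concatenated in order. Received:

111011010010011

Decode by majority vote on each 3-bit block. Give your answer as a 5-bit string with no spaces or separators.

11001

Block 1 (111): 3 ones → 1
Block 2 (011): 2 ones → 1
Block 3 (010): 1 one → 0
Block 4 (010): 1 one → 0
Block 5 (011): 2 ones → 1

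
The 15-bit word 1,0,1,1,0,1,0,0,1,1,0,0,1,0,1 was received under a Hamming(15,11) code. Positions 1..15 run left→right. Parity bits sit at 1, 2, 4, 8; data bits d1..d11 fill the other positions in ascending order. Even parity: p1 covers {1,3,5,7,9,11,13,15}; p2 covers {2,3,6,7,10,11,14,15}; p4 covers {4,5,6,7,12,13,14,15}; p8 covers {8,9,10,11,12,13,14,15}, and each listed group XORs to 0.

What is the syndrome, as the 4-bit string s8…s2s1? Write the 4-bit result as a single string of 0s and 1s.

0001

s1 (pos 1,3,5,7,9,11,13,15): 1⊕1⊕0⊕0⊕1⊕0⊕1⊕1 = 1
s2 (pos 2,3,6,7,10,11,14,15): 0⊕1⊕1⊕0⊕1⊕0⊕0⊕1 = 0
s4 (pos 4,5,6,7,12,13,14,15): 1⊕0⊕1⊕0⊕0⊕1⊕0⊕1 = 0
s8 (pos 8,9,10,11,12,13,14,15): 0⊕1⊕1⊕0⊕0⊕1⊕0⊕1 = 0
Syndrome s8…s1 = 0001 → error at position 1.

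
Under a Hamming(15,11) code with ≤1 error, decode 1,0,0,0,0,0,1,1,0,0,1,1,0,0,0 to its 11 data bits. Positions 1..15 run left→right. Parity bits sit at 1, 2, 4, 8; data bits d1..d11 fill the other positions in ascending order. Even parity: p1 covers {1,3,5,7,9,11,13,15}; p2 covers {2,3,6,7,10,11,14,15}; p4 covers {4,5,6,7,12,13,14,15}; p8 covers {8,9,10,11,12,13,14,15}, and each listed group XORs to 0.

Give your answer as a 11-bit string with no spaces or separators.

00011011000

s1 (pos 1,3,5,7,9,11,13,15): 1⊕0⊕0⊕1⊕0⊕1⊕0⊕0 = 1
s2 (pos 2,3,6,7,10,11,14,15): 0⊕0⊕0⊕1⊕0⊕1⊕0⊕0 = 0
s4 (pos 4,5,6,7,12,13,14,15): 0⊕0⊕0⊕1⊕1⊕0⊕0⊕0 = 0
s8 (pos 8,9,10,11,12,13,14,15): 1⊕0⊕0⊕1⊕1⊕0⊕0⊕0 = 1
Syndrome s8…s1 = 1001 → error at position 9.
Flip position 9: 100000110011000 → 100000111011000
Read data bits from positions 3,5,6,7,9,10,11,12,13,14,15: 00011011000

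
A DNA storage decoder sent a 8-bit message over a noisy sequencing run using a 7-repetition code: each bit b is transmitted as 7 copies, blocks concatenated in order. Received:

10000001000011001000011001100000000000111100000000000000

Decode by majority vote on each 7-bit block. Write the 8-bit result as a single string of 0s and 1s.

00010100

Block 1 (1000000): 1 one → 0
Block 2 (1000011): 3 ones → 0
Block 3 (0010000): 1 one → 0
Block 4 (1100110): 4 ones → 1
Block 5 (0000000): 0 ones → 0
Block 6 (0001111): 4 ones → 1
Block 7 (0000000): 0 ones → 0
Block 8 (0000000): 0 ones → 0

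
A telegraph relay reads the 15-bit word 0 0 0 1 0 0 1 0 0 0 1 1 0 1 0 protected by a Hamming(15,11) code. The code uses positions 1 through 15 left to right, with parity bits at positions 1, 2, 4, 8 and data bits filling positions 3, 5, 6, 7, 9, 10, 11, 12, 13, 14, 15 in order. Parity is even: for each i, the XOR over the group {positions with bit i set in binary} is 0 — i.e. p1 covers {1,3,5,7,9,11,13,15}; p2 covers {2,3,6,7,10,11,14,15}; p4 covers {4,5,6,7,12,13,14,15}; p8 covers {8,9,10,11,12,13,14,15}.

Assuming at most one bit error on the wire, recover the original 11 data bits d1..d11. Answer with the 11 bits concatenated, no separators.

00010111010

s1 (pos 1,3,5,7,9,11,13,15): 0⊕0⊕0⊕1⊕0⊕1⊕0⊕0 = 0
s2 (pos 2,3,6,7,10,11,14,15): 0⊕0⊕0⊕1⊕0⊕1⊕1⊕0 = 1
s4 (pos 4,5,6,7,12,13,14,15): 1⊕0⊕0⊕1⊕1⊕0⊕1⊕0 = 0
s8 (pos 8,9,10,11,12,13,14,15): 0⊕0⊕0⊕1⊕1⊕0⊕1⊕0 = 1
Syndrome s8…s1 = 1010 → error at position 10.
Flip position 10: 000100100011010 → 000100100111010
Read data bits from positions 3,5,6,7,9,10,11,12,13,14,15: 00010111010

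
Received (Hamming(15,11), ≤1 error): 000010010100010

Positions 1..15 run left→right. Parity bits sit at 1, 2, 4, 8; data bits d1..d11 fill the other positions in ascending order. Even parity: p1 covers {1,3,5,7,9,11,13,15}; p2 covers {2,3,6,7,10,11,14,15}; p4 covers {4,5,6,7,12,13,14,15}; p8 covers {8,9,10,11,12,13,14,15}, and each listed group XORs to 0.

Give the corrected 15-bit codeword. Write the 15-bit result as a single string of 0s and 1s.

000010011100010

s1 (pos 1,3,5,7,9,11,13,15): 0⊕0⊕1⊕0⊕0⊕0⊕0⊕0 = 1
s2 (pos 2,3,6,7,10,11,14,15): 0⊕0⊕0⊕0⊕1⊕0⊕1⊕0 = 0
s4 (pos 4,5,6,7,12,13,14,15): 0⊕1⊕0⊕0⊕0⊕0⊕1⊕0 = 0
s8 (pos 8,9,10,11,12,13,14,15): 1⊕0⊕1⊕0⊕0⊕0⊕1⊕0 = 1
Syndrome s8…s1 = 1001 → error at position 9.
Flip position 9: 000010010100010 → 000010011100010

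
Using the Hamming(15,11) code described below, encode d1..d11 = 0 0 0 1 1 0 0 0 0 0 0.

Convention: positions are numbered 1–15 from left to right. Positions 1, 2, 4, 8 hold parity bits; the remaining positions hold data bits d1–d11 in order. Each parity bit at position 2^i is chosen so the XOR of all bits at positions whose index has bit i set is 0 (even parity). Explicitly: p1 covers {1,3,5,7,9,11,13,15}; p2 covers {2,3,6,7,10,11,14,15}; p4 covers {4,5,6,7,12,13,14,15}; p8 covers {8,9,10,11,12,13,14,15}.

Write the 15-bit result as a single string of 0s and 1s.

Place data at non-parity positions: p1 p2 0 p4 0 0 1 p8 1 0 0 0 0 0 0
p1 (pos 1,3,5,7,9,11,13,15): XOR of data positions = 0⊕0⊕1⊕1⊕0⊕0⊕0 = 0
p2 (pos 2,3,6,7,10,11,14,15): XOR of data positions = 0⊕0⊕1⊕0⊕0⊕0⊕0 = 1
p4 (pos 4,5,6,7,12,13,14,15): XOR of data positions = 0⊕0⊕1⊕0⊕0⊕0⊕0 = 1
p8 (pos 8,9,10,11,12,13,14,15): XOR of data positions = 1⊕0⊕0⊕0⊕0⊕0⊕0 = 1
Codeword: 010100111000000

010100111000000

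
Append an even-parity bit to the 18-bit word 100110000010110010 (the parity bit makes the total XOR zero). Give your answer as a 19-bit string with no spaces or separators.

1001100000101100101

XOR of the 18 data bits: 1⊕0⊕0⊕1⊕1⊕0⊕0⊕0⊕0⊕0⊕1⊕0⊕1⊕1⊕0⊕0⊕1⊕0 = 1
Parity bit = 1 (so all 19 bits XOR to 0).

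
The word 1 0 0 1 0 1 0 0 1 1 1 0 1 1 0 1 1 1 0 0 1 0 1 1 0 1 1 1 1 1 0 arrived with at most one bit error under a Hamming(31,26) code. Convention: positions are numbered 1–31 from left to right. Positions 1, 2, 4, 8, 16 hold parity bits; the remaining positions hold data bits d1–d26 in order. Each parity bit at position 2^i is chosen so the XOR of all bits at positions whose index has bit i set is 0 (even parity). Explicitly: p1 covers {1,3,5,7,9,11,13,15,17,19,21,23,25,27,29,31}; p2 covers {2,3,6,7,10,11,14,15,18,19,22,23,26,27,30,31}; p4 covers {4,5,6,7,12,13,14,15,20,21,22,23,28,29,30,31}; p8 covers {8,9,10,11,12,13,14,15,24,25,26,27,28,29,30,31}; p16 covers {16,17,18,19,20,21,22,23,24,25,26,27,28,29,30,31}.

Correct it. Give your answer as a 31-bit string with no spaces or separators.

s1 (pos 1,3,5,7,9,11,13,15,17,19,21,23,25,27,29,31): 1⊕0⊕0⊕0⊕1⊕1⊕1⊕0⊕1⊕0⊕1⊕1⊕0⊕1⊕1⊕0 = 1
s2 (pos 2,3,6,7,10,11,14,15,18,19,22,23,26,27,30,31): 0⊕0⊕1⊕0⊕1⊕1⊕1⊕0⊕1⊕0⊕0⊕1⊕1⊕1⊕1⊕0 = 1
s4 (pos 4,5,6,7,12,13,14,15,20,21,22,23,28,29,30,31): 1⊕0⊕1⊕0⊕0⊕1⊕1⊕0⊕0⊕1⊕0⊕1⊕1⊕1⊕1⊕0 = 1
s8 (pos 8,9,10,11,12,13,14,15,24,25,26,27,28,29,30,31): 0⊕1⊕1⊕1⊕0⊕1⊕1⊕0⊕1⊕0⊕1⊕1⊕1⊕1⊕1⊕0 = 1
s16 (pos 16,17,18,19,20,21,22,23,24,25,26,27,28,29,30,31): 1⊕1⊕1⊕0⊕0⊕1⊕0⊕1⊕1⊕0⊕1⊕1⊕1⊕1⊕1⊕0 = 1
Syndrome s16…s1 = 11111 → error at position 31.
Flip position 31: 1001010011101101110010110111110 → 1001010011101101110010110111111

1001010011101101110010110111111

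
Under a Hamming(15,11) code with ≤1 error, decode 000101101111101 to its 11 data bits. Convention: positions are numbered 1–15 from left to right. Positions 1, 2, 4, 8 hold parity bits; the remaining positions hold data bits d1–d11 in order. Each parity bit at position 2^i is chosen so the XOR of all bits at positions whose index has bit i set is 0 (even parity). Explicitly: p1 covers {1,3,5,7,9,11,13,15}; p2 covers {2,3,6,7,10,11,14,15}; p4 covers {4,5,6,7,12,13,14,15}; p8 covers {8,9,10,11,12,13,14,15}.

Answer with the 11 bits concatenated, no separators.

10111111101

s1 (pos 1,3,5,7,9,11,13,15): 0⊕0⊕0⊕1⊕1⊕1⊕1⊕1 = 1
s2 (pos 2,3,6,7,10,11,14,15): 0⊕0⊕1⊕1⊕1⊕1⊕0⊕1 = 1
s4 (pos 4,5,6,7,12,13,14,15): 1⊕0⊕1⊕1⊕1⊕1⊕0⊕1 = 0
s8 (pos 8,9,10,11,12,13,14,15): 0⊕1⊕1⊕1⊕1⊕1⊕0⊕1 = 0
Syndrome s8…s1 = 0011 → error at position 3.
Flip position 3: 000101101111101 → 001101101111101
Read data bits from positions 3,5,6,7,9,10,11,12,13,14,15: 10111111101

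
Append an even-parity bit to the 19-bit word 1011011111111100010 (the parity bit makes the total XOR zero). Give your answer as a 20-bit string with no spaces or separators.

XOR of the 19 data bits: 1⊕0⊕1⊕1⊕0⊕1⊕1⊕1⊕1⊕1⊕1⊕1⊕1⊕1⊕0⊕0⊕0⊕1⊕0 = 1
Parity bit = 1 (so all 20 bits XOR to 0).

10110111111111000101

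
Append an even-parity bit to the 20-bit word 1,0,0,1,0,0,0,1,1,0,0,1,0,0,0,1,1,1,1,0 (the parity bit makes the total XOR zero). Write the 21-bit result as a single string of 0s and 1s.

XOR of the 20 data bits: 1⊕0⊕0⊕1⊕0⊕0⊕0⊕1⊕1⊕0⊕0⊕1⊕0⊕0⊕0⊕1⊕1⊕1⊕1⊕0 = 1
Parity bit = 1 (so all 21 bits XOR to 0).

100100011001000111101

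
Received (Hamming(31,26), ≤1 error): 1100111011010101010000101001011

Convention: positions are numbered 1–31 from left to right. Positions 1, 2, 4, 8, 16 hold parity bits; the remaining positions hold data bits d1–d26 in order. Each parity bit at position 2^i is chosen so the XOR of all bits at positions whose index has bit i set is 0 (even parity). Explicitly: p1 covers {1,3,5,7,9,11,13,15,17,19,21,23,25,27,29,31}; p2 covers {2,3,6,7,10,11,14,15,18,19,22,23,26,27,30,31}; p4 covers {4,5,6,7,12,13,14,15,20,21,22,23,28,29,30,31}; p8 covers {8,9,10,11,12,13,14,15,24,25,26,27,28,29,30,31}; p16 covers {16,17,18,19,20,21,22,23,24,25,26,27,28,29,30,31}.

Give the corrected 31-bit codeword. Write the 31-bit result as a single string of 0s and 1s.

1100111011010101010000001001011

s1 (pos 1,3,5,7,9,11,13,15,17,19,21,23,25,27,29,31): 1⊕0⊕1⊕1⊕1⊕0⊕0⊕0⊕0⊕0⊕0⊕1⊕1⊕0⊕0⊕1 = 1
s2 (pos 2,3,6,7,10,11,14,15,18,19,22,23,26,27,30,31): 1⊕0⊕1⊕1⊕1⊕0⊕1⊕0⊕1⊕0⊕0⊕1⊕0⊕0⊕1⊕1 = 1
s4 (pos 4,5,6,7,12,13,14,15,20,21,22,23,28,29,30,31): 0⊕1⊕1⊕1⊕1⊕0⊕1⊕0⊕0⊕0⊕0⊕1⊕1⊕0⊕1⊕1 = 1
s8 (pos 8,9,10,11,12,13,14,15,24,25,26,27,28,29,30,31): 0⊕1⊕1⊕0⊕1⊕0⊕1⊕0⊕0⊕1⊕0⊕0⊕1⊕0⊕1⊕1 = 0
s16 (pos 16,17,18,19,20,21,22,23,24,25,26,27,28,29,30,31): 1⊕0⊕1⊕0⊕0⊕0⊕0⊕1⊕0⊕1⊕0⊕0⊕1⊕0⊕1⊕1 = 1
Syndrome s16…s1 = 10111 → error at position 23.
Flip position 23: 1100111011010101010000101001011 → 1100111011010101010000001001011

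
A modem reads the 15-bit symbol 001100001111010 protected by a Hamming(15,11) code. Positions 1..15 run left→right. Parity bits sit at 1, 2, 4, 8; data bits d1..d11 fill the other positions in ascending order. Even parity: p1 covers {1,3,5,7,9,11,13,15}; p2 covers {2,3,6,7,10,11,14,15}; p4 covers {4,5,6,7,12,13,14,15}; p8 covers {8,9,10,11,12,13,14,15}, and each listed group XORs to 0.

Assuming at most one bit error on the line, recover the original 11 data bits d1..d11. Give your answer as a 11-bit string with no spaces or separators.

s1 (pos 1,3,5,7,9,11,13,15): 0⊕1⊕0⊕0⊕1⊕1⊕0⊕0 = 1
s2 (pos 2,3,6,7,10,11,14,15): 0⊕1⊕0⊕0⊕1⊕1⊕1⊕0 = 0
s4 (pos 4,5,6,7,12,13,14,15): 1⊕0⊕0⊕0⊕1⊕0⊕1⊕0 = 1
s8 (pos 8,9,10,11,12,13,14,15): 0⊕1⊕1⊕1⊕1⊕0⊕1⊕0 = 1
Syndrome s8…s1 = 1101 → error at position 13.
Flip position 13: 001100001111010 → 001100001111110
Read data bits from positions 3,5,6,7,9,10,11,12,13,14,15: 10001111110

10001111110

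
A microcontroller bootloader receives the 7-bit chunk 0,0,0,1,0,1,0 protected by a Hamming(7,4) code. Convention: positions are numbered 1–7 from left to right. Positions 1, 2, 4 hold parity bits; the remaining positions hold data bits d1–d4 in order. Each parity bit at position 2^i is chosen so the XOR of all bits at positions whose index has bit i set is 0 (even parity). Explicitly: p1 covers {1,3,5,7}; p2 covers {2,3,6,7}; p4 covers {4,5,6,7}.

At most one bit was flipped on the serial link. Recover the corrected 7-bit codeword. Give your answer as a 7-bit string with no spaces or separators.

0101010

s1 (pos 1,3,5,7): 0⊕0⊕0⊕0 = 0
s2 (pos 2,3,6,7): 0⊕0⊕1⊕0 = 1
s4 (pos 4,5,6,7): 1⊕0⊕1⊕0 = 0
Syndrome s4…s1 = 010 → error at position 2.
Flip position 2: 0001010 → 0101010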